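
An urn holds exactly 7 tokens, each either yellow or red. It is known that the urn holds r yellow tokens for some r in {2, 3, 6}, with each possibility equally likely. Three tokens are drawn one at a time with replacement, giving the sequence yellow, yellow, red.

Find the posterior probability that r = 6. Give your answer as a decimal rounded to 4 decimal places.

0.3913

Under each hypothesis, the probability of the observed sequence is: P(data | r = 2) = (2/7)(2/7)(5/7) = 0.058309; P(data | r = 3) = (3/7)(3/7)(4/7) = 0.10496; P(data | r = 6) = (6/7)(6/7)(1/7) = 0.10496.
The prior-weighted likelihoods are 1/3 · 0.058309 = 0.019436, 1/3 · 0.10496 = 0.034985, 1/3 · 0.10496 = 0.034985; with total 0.089407.
Hence P(r = 6 | data) = (0.034985) / (0.089407) = 0.3913.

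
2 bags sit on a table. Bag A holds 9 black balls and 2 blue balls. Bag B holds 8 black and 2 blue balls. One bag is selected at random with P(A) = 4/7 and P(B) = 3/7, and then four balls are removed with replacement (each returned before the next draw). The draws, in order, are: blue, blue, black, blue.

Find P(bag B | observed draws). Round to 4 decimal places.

The likelihood of the observed sequence under each hypothesis: P(data | bag A) = (2/11)(2/11)(9/11)(2/11) = 0.0049177; P(data | bag B) = (2/10)(2/10)(8/10)(2/10) = 0.0064.
Weighting by the prior gives 4/7 · 0.0049177 = 0.0028101, 3/7 · 0.0064 = 0.0027429; these sum to 0.005553.
Therefore the posterior P(bag B | data) = (0.0027429) / (0.005553) = 0.49394.

0.4939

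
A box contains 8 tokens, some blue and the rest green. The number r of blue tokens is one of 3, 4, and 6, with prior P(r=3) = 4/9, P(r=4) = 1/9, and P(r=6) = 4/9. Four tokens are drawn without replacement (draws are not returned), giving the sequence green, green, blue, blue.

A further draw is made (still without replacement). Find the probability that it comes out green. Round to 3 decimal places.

0.500

The likelihood of the observed sequence under each hypothesis: P(data | r = 3) = (5/8)(4/7)(3/6)(2/5) = 1/14; P(data | r = 4) = (4/8)(3/7)(4/6)(3/5) = 3/35; P(data | r = 6) = (2/8)(1/7)(6/6)(5/5) = 1/28.
The prior-weighted likelihoods are 4/9 · 1/14 = 2/63, 1/9 · 3/35 = 1/105, 4/9 · 1/28 = 1/63; these sum to 2/35.
Normalising, the posterior is P(r = 3 | data) = 5/9, P(r = 4 | data) = 1/6, P(r = 6 | data) = 5/18.
So P(green next | data) = Σ P(green next | H) P(H | data) = (3/4)(5/9) + (1/2)(1/6) + (0)(5/18) = 1/2.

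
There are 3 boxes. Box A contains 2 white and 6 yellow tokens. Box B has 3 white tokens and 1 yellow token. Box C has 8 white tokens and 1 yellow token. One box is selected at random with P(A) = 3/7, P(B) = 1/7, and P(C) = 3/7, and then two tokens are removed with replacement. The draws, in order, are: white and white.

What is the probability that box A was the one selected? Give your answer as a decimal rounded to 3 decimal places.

0.060

Under each hypothesis, the probability of the observed sequence is: P(data | box A) = (2/8)(2/8) = 1/16; P(data | box B) = (3/4)(3/4) = 9/16; P(data | box C) = (8/9)(8/9) = 64/81.
Multiplying each by its prior: 3/7 · 1/16 = 3/112, 1/7 · 9/16 = 9/112, 3/7 · 64/81 = 64/189; summing to 337/756.
Therefore the posterior P(box A | data) = (3/112) / (337/756) = 81/1348.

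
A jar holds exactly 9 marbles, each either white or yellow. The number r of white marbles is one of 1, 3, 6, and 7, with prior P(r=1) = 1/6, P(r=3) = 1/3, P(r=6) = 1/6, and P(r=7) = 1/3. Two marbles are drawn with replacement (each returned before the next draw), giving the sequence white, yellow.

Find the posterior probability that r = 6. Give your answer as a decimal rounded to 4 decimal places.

The likelihood of the observed sequence under each hypothesis: P(data | r = 1) = (1/9)(8/9) = 8/81; P(data | r = 3) = (3/9)(6/9) = 2/9; P(data | r = 6) = (6/9)(3/9) = 2/9; P(data | r = 7) = (7/9)(2/9) = 14/81.
The prior-weighted likelihoods are 1/6 · 8/81 = 4/243, 1/3 · 2/9 = 2/27, 1/6 · 2/9 = 1/27, 1/3 · 14/81 = 14/243; with total 5/27.
Hence P(r = 6 | data) = (1/27) / (5/27) = 1/5.

0.2000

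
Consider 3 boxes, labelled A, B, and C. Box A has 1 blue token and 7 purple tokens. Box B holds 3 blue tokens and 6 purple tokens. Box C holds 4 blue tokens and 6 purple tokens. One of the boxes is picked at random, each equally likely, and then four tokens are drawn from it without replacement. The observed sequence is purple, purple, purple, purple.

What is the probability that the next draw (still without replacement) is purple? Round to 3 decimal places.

0.647

Compute the likelihood of the observed sequence for each case: P(data | box A) = (7/8)(6/7)(5/6)(4/5) = 1/2; P(data | box B) = (6/9)(5/8)(4/7)(3/6) = 5/42; P(data | box C) = (6/10)(5/9)(4/8)(3/7) = 1/14.
Weighting by the prior gives 1/3 · 1/2 = 1/6, 1/3 · 5/42 = 5/126, 1/3 · 1/14 = 1/42; these sum to 29/126.
Dividing through by the total gives posterior P(box A | data) = 21/29, P(box B | data) = 5/29, P(box C | data) = 3/29.
The predictive probability is P(purple next | data) = (3/4)(21/29) + (2/5)(5/29) + (1/3)(3/29) = 75/116.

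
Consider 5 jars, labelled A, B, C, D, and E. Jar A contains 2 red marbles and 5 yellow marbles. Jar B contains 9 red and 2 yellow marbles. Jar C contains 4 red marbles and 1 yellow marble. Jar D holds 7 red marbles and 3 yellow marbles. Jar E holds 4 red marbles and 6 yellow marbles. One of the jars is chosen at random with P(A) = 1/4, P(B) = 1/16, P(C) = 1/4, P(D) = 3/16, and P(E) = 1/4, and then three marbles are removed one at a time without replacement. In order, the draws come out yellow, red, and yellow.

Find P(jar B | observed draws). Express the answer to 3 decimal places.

The likelihood of the observed sequence under each hypothesis: P(data | jar A) = (5/7)(2/6)(4/5) = 0.19048; P(data | jar B) = (2/11)(9/10)(1/9) = 0.018182; P(data | jar C) = (1/5)(4/4)(0/3) = 0; P(data | jar D) = (3/10)(7/9)(2/8) = 0.058333; P(data | jar E) = (6/10)(4/9)(5/8) = 0.16667.
Weighting by the prior gives 1/4 · 0.19048 = 0.047619, 1/16 · 0.018182 = 0.0011364, 1/4 · 0 = 0, 3/16 · 0.058333 = 0.010937, 1/4 · 0.16667 = 0.041667; these sum to 0.10136.
Hence P(jar B | data) = (0.0011364) / (0.10136) = 0.011211.

0.011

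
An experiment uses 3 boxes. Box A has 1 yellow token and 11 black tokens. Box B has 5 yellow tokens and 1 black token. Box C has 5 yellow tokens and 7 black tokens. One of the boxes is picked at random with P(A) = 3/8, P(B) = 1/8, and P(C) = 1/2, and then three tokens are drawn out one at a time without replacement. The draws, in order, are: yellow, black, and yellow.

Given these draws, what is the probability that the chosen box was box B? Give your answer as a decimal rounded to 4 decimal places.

Compute the likelihood of the observed sequence for each case: P(data | box A) = (1/12)(11/11)(0/10) = 0; P(data | box B) = (5/6)(1/5)(4/4) = 1/6; P(data | box C) = (5/12)(7/11)(4/10) = 7/66.
Multiplying each by its prior: 3/8 · 0 = 0, 1/8 · 1/6 = 1/48, 1/2 · 7/66 = 7/132; with total 13/176.
By Bayes' rule, P(box B | data) = (1/48) / (13/176) = 11/39.

0.2821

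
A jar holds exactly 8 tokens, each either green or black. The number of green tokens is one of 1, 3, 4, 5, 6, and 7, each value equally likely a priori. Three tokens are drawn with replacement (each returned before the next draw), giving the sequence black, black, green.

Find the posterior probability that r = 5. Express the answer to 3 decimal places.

The likelihood of the observed sequence under each hypothesis: P(data | r = 1) = (7/8)(7/8)(1/8) = 0.095703; P(data | r = 3) = (5/8)(5/8)(3/8) = 0.14648; P(data | r = 4) = (4/8)(4/8)(4/8) = 0.125; P(data | r = 5) = (3/8)(3/8)(5/8) = 0.087891; P(data | r = 6) = (2/8)(2/8)(6/8) = 0.046875; P(data | r = 7) = (1/8)(1/8)(7/8) = 0.013672.
Weighting by the prior gives 1/6 · 0.095703 = 0.015951, 1/6 · 0.14648 = 0.024414, 1/6 · 0.125 = 0.020833, 1/6 · 0.087891 = 0.014648, 1/6 · 0.046875 = 0.0078125, 1/6 · 0.013672 = 0.0022786; these sum to 0.085938.
So P(r = 5 | data) = (0.014648) / (0.085938) = 0.17045.

0.170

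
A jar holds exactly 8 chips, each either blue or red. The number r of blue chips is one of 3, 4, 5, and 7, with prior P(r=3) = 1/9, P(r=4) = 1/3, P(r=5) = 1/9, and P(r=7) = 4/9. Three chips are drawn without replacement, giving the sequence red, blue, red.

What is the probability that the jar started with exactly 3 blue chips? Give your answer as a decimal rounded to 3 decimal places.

0.256

Under each hypothesis, the probability of the observed sequence is: P(data | r = 3) = (5/8)(3/7)(4/6) = 5/28; P(data | r = 4) = (4/8)(4/7)(3/6) = 1/7; P(data | r = 5) = (3/8)(5/7)(2/6) = 5/56; P(data | r = 7) = (1/8)(7/7)(0/6) = 0.
The prior-weighted likelihoods are 1/9 · 5/28 = 5/252, 1/3 · 1/7 = 1/21, 1/9 · 5/56 = 5/504, 4/9 · 0 = 0; summing to 13/168.
Hence P(r = 3 | data) = (5/252) / (13/168) = 10/39.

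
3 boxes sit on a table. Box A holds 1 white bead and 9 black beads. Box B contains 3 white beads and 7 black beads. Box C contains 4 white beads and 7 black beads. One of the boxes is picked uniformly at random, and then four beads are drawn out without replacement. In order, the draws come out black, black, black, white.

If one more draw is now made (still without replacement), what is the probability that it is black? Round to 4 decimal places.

The likelihood of the observed sequence under each hypothesis: P(data | box A) = (9/10)(8/9)(7/8)(1/7) = 0.1; P(data | box B) = (7/10)(6/9)(5/8)(3/7) = 0.125; P(data | box C) = (7/11)(6/10)(5/9)(4/8) = 0.10606.
Multiplying each by its prior: 1/3 · 0.1 = 0.033333, 1/3 · 0.125 = 0.041667, 1/3 · 0.10606 = 0.035354; these sum to 0.11035.
The posterior is then P(box A | data) = 0.30206, P(box B | data) = 0.37757, P(box C | data) = 0.32037.
The predictive probability is P(black next | data) = (1)(0.30206) + (2/3)(0.37757) + (4/7)(0.32037) = 0.73684.

0.7368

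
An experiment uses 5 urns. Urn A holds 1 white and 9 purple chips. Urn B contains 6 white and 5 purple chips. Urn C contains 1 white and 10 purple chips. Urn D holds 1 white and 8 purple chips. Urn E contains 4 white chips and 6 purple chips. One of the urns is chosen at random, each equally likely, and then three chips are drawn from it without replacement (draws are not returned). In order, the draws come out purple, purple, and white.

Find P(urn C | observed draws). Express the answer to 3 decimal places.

Compute the likelihood of the observed sequence for each case: P(data | urn A) = (9/10)(8/9)(1/8) = 0.1; P(data | urn B) = (5/11)(4/10)(6/9) = 0.12121; P(data | urn C) = (10/11)(9/10)(1/9) = 0.090909; P(data | urn D) = (8/9)(7/8)(1/7) = 0.11111; P(data | urn E) = (6/10)(5/9)(4/8) = 0.16667.
The prior-weighted likelihoods are 1/5 · 0.1 = 0.02, 1/5 · 0.12121 = 0.024242, 1/5 · 0.090909 = 0.018182, 1/5 · 0.11111 = 0.022222, 1/5 · 0.16667 = 0.033333; these sum to 0.11798.
Hence P(urn C | data) = (0.018182) / (0.11798) = 0.15411.

0.154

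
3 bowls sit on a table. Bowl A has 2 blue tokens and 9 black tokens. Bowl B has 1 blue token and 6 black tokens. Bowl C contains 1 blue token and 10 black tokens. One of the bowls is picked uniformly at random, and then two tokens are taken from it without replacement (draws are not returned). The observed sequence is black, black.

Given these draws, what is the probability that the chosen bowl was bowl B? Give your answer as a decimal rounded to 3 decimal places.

0.327

The likelihood of the observed sequence under each hypothesis: P(data | bowl A) = (9/11)(8/10) = 0.65455; P(data | bowl B) = (6/7)(5/6) = 0.71429; P(data | bowl C) = (10/11)(9/10) = 0.81818.
Weighting by the prior gives 1/3 · 0.65455 = 0.21818, 1/3 · 0.71429 = 0.2381, 1/3 · 0.81818 = 0.27273; summing to 0.729.
By Bayes' rule, P(bowl B | data) = (0.2381) / (0.729) = 0.3266.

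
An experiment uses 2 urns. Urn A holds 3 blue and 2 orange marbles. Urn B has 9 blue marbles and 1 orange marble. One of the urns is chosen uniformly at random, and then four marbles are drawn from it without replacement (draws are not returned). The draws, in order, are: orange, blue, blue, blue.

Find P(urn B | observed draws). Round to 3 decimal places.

0.500

Compute the likelihood of the observed sequence for each case: P(data | urn A) = (2/5)(3/4)(2/3)(1/2) = 1/10; P(data | urn B) = (1/10)(9/9)(8/8)(7/7) = 1/10.
The prior-weighted likelihoods are 1/2 · 1/10 = 1/20, 1/2 · 1/10 = 1/20; summing to 1/10.
Hence P(urn B | data) = (1/20) / (1/10) = 1/2.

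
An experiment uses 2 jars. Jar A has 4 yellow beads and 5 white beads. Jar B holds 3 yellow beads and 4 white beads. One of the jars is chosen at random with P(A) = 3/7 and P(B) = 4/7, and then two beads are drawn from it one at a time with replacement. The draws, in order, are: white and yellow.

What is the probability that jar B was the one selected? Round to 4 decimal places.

The likelihood of the observed sequence under each hypothesis: P(data | jar A) = (5/9)(4/9) = 0.24691; P(data | jar B) = (4/7)(3/7) = 0.2449.
Multiplying each by its prior: 3/7 · 0.24691 = 0.10582, 4/7 · 0.2449 = 0.13994; with total 0.24576.
Hence P(jar B | data) = (0.13994) / (0.24576) = 0.56942.

0.5694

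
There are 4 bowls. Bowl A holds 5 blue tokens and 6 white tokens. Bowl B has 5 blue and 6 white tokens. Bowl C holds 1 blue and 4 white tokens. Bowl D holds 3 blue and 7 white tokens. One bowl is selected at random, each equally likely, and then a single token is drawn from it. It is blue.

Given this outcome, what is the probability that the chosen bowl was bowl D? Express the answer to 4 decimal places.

0.2129

Compute the likelihood of this draw for each case: P(data | bowl A) = (5/11) = 5/11; P(data | bowl B) = (5/11) = 5/11; P(data | bowl C) = (1/5) = 1/5; P(data | bowl D) = (3/10) = 3/10.
The prior-weighted likelihoods are 1/4 · 5/11 = 5/44, 1/4 · 5/11 = 5/44, 1/4 · 1/5 = 1/20, 1/4 · 3/10 = 3/40; with total 31/88.
Therefore the posterior P(bowl D | data) = (3/40) / (31/88) = 33/155.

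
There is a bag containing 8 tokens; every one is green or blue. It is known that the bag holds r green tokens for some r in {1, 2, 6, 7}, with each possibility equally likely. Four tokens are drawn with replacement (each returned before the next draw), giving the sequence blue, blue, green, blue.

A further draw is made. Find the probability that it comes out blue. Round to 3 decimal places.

Compute the likelihood of the observed sequence for each case: P(data | r = 1) = (7/8)(7/8)(1/8)(7/8) = 0.08374; P(data | r = 2) = (6/8)(6/8)(2/8)(6/8) = 0.10547; P(data | r = 6) = (2/8)(2/8)(6/8)(2/8) = 0.011719; P(data | r = 7) = (1/8)(1/8)(7/8)(1/8) = 0.001709.
The prior-weighted likelihoods are 1/4 · 0.08374 = 0.020935, 1/4 · 0.10547 = 0.026367, 1/4 · 0.011719 = 0.0029297, 1/4 · 0.001709 = 0.00042725; with total 0.050659.
Dividing through by the total gives posterior P(r = 1 | data) = 0.41325, P(r = 2 | data) = 0.52048, P(r = 6 | data) = 0.057831, P(r = 7 | data) = 0.0084337.
The predictive probability is P(blue next | data) = (7/8)(0.41325) + (3/4)(0.52048) + (1/4)(0.057831) + (1/8)(0.0084337) = 0.76747.

0.767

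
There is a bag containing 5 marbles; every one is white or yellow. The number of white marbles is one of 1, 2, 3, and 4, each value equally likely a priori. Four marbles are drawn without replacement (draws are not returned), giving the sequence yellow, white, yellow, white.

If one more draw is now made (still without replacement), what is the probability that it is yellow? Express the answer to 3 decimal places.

Compute the likelihood of the observed sequence for each case: P(data | r = 1) = (4/5)(1/4)(3/3)(0/2) = 0; P(data | r = 2) = (3/5)(2/4)(2/3)(1/2) = 1/10; P(data | r = 3) = (2/5)(3/4)(1/3)(2/2) = 1/10; P(data | r = 4) = (1/5)(4/4)(0/3) = 0.
Weighting by the prior gives 1/4 · 0 = 0, 1/4 · 1/10 = 1/40, 1/4 · 1/10 = 1/40, 1/4 · 0 = 0; these sum to 1/20.
Dividing through by the total gives posterior P(r = 1 | data) = 0, P(r = 2 | data) = 1/2, P(r = 3 | data) = 1/2, P(r = 4 | data) = 0.
Averaging over the posterior, P(yellow next | data) = (1)(1/2) + (0)(1/2) = 1/2.

0.500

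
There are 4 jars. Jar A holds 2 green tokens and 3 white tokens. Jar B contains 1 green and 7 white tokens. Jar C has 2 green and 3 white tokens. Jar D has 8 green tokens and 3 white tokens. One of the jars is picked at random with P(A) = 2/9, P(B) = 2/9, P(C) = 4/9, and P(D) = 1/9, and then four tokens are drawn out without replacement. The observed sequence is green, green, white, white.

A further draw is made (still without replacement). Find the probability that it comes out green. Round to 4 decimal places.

Compute the likelihood of the observed sequence for each case: P(data | jar A) = (2/5)(1/4)(3/3)(2/2) = 0.1; P(data | jar B) = (1/8)(0/7) = 0; P(data | jar C) = (2/5)(1/4)(3/3)(2/2) = 0.1; P(data | jar D) = (8/11)(7/10)(3/9)(2/8) = 0.042424.
The prior-weighted likelihoods are 2/9 · 0.1 = 0.022222, 2/9 · 0 = 0, 4/9 · 0.1 = 0.044444, 1/9 · 0.042424 = 0.0047138; these sum to 0.07138.
The posterior is then P(jar A | data) = 0.31132, P(jar B | data) = 0, P(jar C | data) = 0.62264, P(jar D | data) = 0.066038.
Averaging over the posterior, P(green next | data) = (0)(0.31132) + (0)(0.62264) + (6/7)(0.066038) = 0.056604.

0.0566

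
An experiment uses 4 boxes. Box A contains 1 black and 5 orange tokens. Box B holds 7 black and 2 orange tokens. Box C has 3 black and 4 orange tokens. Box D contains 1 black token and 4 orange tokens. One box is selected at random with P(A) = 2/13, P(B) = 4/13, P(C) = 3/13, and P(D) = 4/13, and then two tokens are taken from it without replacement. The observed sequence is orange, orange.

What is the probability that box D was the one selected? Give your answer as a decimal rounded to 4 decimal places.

0.5105

Compute the likelihood of the observed sequence for each case: P(data | box A) = (5/6)(4/5) = 0.66667; P(data | box B) = (2/9)(1/8) = 0.027778; P(data | box C) = (4/7)(3/6) = 0.28571; P(data | box D) = (4/5)(3/4) = 0.6.
Weighting by the prior gives 2/13 · 0.66667 = 0.10256, 4/13 · 0.027778 = 0.008547, 3/13 · 0.28571 = 0.065934, 4/13 · 0.6 = 0.18462; these sum to 0.36166.
By Bayes' rule, P(box D | data) = (0.18462) / (0.36166) = 0.51047.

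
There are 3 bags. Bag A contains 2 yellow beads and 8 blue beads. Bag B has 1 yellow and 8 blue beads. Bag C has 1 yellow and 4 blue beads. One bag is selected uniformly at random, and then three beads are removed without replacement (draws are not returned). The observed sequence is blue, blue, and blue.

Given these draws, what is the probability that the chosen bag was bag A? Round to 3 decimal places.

Compute the likelihood of the observed sequence for each case: P(data | bag A) = (8/10)(7/9)(6/8) = 7/15; P(data | bag B) = (8/9)(7/8)(6/7) = 2/3; P(data | bag C) = (4/5)(3/4)(2/3) = 2/5.
Weighting by the prior gives 1/3 · 7/15 = 7/45, 1/3 · 2/3 = 2/9, 1/3 · 2/5 = 2/15; with total 23/45.
By Bayes' rule, P(bag A | data) = (7/45) / (23/45) = 7/23.

0.304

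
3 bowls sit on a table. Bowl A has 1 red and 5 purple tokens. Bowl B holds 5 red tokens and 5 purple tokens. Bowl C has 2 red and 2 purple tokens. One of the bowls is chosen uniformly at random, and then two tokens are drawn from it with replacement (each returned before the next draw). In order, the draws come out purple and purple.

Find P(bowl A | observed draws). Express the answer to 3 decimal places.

For each hypothesis, P(data | H) works out to: P(data | bowl A) = (5/6)(5/6) = 25/36; P(data | bowl B) = (5/10)(5/10) = 1/4; P(data | bowl C) = (2/4)(2/4) = 1/4.
Multiplying each by its prior: 1/3 · 25/36 = 25/108, 1/3 · 1/4 = 1/12, 1/3 · 1/4 = 1/12; with total 43/108.
By Bayes' rule, P(bowl A | data) = (25/108) / (43/108) = 25/43.

0.581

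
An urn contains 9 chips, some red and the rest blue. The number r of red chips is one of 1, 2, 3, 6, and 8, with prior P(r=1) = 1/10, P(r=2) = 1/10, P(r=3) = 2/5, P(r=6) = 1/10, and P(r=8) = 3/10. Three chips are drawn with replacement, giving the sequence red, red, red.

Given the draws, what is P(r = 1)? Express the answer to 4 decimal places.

0.0005

The likelihood of the observed sequence under each hypothesis: P(data | r = 1) = (1/9)(1/9)(1/9) = 0.0013717; P(data | r = 2) = (2/9)(2/9)(2/9) = 0.010974; P(data | r = 3) = (3/9)(3/9)(3/9) = 0.037037; P(data | r = 6) = (6/9)(6/9)(6/9) = 0.2963; P(data | r = 8) = (8/9)(8/9)(8/9) = 0.70233.
Multiplying each by its prior: 1/10 · 0.0013717 = 0.00013717, 1/10 · 0.010974 = 0.0010974, 2/5 · 0.037037 = 0.014815, 1/10 · 0.2963 = 0.02963, 3/10 · 0.70233 = 0.2107; these sum to 0.25638.
Hence P(r = 1 | data) = (0.00013717) / (0.25638) = 0.00053505.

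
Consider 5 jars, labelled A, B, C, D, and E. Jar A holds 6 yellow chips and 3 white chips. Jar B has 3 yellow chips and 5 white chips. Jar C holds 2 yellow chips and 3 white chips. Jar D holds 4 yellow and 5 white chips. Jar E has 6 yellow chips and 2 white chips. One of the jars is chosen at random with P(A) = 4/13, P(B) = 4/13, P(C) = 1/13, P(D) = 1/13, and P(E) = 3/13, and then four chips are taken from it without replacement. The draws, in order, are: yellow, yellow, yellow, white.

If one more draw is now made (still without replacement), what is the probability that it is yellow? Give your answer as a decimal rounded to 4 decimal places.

0.6055

Compute the likelihood of the observed sequence for each case: P(data | jar A) = (6/9)(5/8)(4/7)(3/6) = 0.11905; P(data | jar B) = (3/8)(2/7)(1/6)(5/5) = 0.017857; P(data | jar C) = (2/5)(1/4)(0/3) = 0; P(data | jar D) = (4/9)(3/8)(2/7)(5/6) = 0.039683; P(data | jar E) = (6/8)(5/7)(4/6)(2/5) = 0.14286.
The prior-weighted likelihoods are 4/13 · 0.11905 = 0.03663, 4/13 · 0.017857 = 0.0054945, 1/13 · 0 = 0, 1/13 · 0.039683 = 0.0030525, 3/13 · 0.14286 = 0.032967; summing to 0.078144.
The posterior is then P(jar A | data) = 0.46875, P(jar B | data) = 0.070312, P(jar C | data) = 0, P(jar D | data) = 0.039062, P(jar E | data) = 0.42188.
So P(yellow next | data) = Σ P(yellow next | H) P(H | data) = (3/5)(0.46875) + (0)(0.070312) + (1/5)(0.039062) + (3/4)(0.42188) = 0.60547.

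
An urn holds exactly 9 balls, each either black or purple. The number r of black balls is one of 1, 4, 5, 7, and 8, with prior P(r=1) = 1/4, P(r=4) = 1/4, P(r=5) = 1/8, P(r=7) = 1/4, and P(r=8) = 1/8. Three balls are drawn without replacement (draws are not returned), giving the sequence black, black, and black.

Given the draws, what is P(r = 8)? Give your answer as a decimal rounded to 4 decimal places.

The likelihood of the observed sequence under each hypothesis: P(data | r = 1) = (1/9)(0/8) = 0; P(data | r = 4) = (4/9)(3/8)(2/7) = 1/21; P(data | r = 5) = (5/9)(4/8)(3/7) = 5/42; P(data | r = 7) = (7/9)(6/8)(5/7) = 5/12; P(data | r = 8) = (8/9)(7/8)(6/7) = 2/3.
The prior-weighted likelihoods are 1/4 · 0 = 0, 1/4 · 1/21 = 1/84, 1/8 · 5/42 = 5/336, 1/4 · 5/12 = 5/48, 1/8 · 2/3 = 1/12; summing to 3/14.
So P(r = 8 | data) = (1/12) / (3/14) = 7/18.

0.3889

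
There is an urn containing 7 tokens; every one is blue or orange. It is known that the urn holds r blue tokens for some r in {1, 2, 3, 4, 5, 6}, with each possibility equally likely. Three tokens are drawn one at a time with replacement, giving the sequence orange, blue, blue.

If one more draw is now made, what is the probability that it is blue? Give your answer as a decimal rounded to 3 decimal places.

0.592

Under each hypothesis, the probability of the observed sequence is: P(data | r = 1) = (6/7)(1/7)(1/7) = 0.017493; P(data | r = 2) = (5/7)(2/7)(2/7) = 0.058309; P(data | r = 3) = (4/7)(3/7)(3/7) = 0.10496; P(data | r = 4) = (3/7)(4/7)(4/7) = 0.13994; P(data | r = 5) = (2/7)(5/7)(5/7) = 0.14577; P(data | r = 6) = (1/7)(6/7)(6/7) = 0.10496.
The prior-weighted likelihoods are 1/6 · 0.017493 = 0.0029155, 1/6 · 0.058309 = 0.0097182, 1/6 · 0.10496 = 0.017493, 1/6 · 0.13994 = 0.023324, 1/6 · 0.14577 = 0.024295, 1/6 · 0.10496 = 0.017493; summing to 0.095238.
Normalising, the posterior is P(r = 1 | data) = 0.030612, P(r = 2 | data) = 0.10204, P(r = 3 | data) = 0.18367, P(r = 4 | data) = 0.2449, P(r = 5 | data) = 0.2551, P(r = 6 | data) = 0.18367.
The predictive probability is P(blue next | data) = (1/7)(0.030612) + (2/7)(0.10204) + (3/7)(0.18367) + (4/7)(0.2449) + (5/7)(0.2551) + (6/7)(0.18367) = 0.59184.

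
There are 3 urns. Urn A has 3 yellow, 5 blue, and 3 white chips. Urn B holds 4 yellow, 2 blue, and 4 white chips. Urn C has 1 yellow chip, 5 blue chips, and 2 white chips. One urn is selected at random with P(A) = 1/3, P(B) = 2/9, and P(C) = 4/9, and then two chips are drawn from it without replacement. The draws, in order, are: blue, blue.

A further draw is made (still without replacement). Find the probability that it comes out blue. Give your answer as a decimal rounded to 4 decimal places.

Under each hypothesis, the probability of the observed sequence is: P(data | urn A) = (5/11)(4/10) = 0.18182; P(data | urn B) = (2/10)(1/9) = 0.022222; P(data | urn C) = (5/8)(4/7) = 0.35714.
Multiplying each by its prior: 1/3 · 0.18182 = 0.060606, 2/9 · 0.022222 = 0.0049383, 4/9 · 0.35714 = 0.15873; these sum to 0.22427.
Normalising, the posterior is P(urn A | data) = 0.27023, P(urn B | data) = 0.022019, P(urn C | data) = 0.70775.
Averaging over the posterior, P(blue next | data) = (1/3)(0.27023) + (0)(0.022019) + (1/2)(0.70775) = 0.44395.

0.4440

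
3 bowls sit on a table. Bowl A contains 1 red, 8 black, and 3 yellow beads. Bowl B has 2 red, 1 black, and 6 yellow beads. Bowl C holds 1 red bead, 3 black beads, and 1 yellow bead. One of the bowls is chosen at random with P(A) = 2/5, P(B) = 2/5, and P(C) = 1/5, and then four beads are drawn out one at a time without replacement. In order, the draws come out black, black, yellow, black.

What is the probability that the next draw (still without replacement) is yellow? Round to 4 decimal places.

Under each hypothesis, the probability of the observed sequence is: P(data | bowl A) = (8/12)(7/11)(3/10)(6/9) = 14/165; P(data | bowl B) = (1/9)(0/8) = 0; P(data | bowl C) = (3/5)(2/4)(1/3)(1/2) = 1/20.
Weighting by the prior gives 2/5 · 14/165 = 28/825, 2/5 · 0 = 0, 1/5 · 1/20 = 1/100; these sum to 29/660.
The posterior is then P(bowl A | data) = 112/145, P(bowl B | data) = 0, P(bowl C | data) = 33/145.
The predictive probability is P(yellow next | data) = (1/4)(112/145) + (0)(33/145) = 28/145.

0.1931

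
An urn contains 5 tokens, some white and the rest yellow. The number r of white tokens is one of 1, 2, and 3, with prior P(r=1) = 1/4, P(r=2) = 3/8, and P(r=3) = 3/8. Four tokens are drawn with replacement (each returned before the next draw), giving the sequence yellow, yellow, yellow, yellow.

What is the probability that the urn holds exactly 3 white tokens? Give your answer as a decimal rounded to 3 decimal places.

0.060

Compute the likelihood of the observed sequence for each case: P(data | r = 1) = (4/5)(4/5)(4/5)(4/5) = 0.4096; P(data | r = 2) = (3/5)(3/5)(3/5)(3/5) = 0.1296; P(data | r = 3) = (2/5)(2/5)(2/5)(2/5) = 0.0256.
Multiplying each by its prior: 1/4 · 0.4096 = 0.1024, 3/8 · 0.1296 = 0.0486, 3/8 · 0.0256 = 0.0096; summing to 0.1606.
By Bayes' rule, P(r = 3 | data) = (0.0096) / (0.1606) = 0.059776.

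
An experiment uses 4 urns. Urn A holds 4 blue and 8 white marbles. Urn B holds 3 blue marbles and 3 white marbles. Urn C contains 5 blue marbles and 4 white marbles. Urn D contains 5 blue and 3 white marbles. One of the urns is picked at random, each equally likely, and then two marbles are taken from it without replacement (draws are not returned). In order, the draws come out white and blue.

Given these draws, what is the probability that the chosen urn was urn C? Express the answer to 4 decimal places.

0.2553

The likelihood of the observed sequence under each hypothesis: P(data | urn A) = (8/12)(4/11) = 0.24242; P(data | urn B) = (3/6)(3/5) = 0.3; P(data | urn C) = (4/9)(5/8) = 0.27778; P(data | urn D) = (3/8)(5/7) = 0.26786.
Multiplying each by its prior: 1/4 · 0.24242 = 0.060606, 1/4 · 0.3 = 0.075, 1/4 · 0.27778 = 0.069444, 1/4 · 0.26786 = 0.066964; summing to 0.27201.
By Bayes' rule, P(urn C | data) = (0.069444) / (0.27201) = 0.2553.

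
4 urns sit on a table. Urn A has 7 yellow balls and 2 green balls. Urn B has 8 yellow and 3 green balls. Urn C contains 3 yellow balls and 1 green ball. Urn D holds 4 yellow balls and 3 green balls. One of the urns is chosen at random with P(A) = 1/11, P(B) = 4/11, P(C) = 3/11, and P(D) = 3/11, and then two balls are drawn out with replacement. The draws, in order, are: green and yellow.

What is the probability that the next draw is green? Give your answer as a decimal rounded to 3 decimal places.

For each hypothesis, P(data | H) works out to: P(data | urn A) = (2/9)(7/9) = 0.17284; P(data | urn B) = (3/11)(8/11) = 0.19835; P(data | urn C) = (1/4)(3/4) = 0.1875; P(data | urn D) = (3/7)(4/7) = 0.2449.
Weighting by the prior gives 1/11 · 0.17284 = 0.015713, 4/11 · 0.19835 = 0.072126, 3/11 · 0.1875 = 0.051136, 3/11 · 0.2449 = 0.06679; with total 0.20577.
Dividing through by the total gives posterior P(urn A | data) = 0.076362, P(urn B | data) = 0.35053, P(urn C | data) = 0.24852, P(urn D | data) = 0.32459.
So P(green next | data) = Σ P(green next | H) P(H | data) = (2/9)(0.076362) + (3/11)(0.35053) + (1/4)(0.24852) + (3/7)(0.32459) = 0.31381.

0.314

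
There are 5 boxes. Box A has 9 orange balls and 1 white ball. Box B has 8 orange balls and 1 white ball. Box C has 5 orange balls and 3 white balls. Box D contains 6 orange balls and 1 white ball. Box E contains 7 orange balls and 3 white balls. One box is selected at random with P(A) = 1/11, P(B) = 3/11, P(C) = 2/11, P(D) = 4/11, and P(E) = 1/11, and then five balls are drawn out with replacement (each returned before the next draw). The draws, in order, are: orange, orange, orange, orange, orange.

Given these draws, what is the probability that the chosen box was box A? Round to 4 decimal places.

0.1323

Compute the likelihood of the observed sequence for each case: P(data | box A) = (9/10)(9/10)(9/10)(9/10)(9/10) = 0.59049; P(data | box B) = (8/9)(8/9)(8/9)(8/9)(8/9) = 0.55493; P(data | box C) = (5/8)(5/8)(5/8)(5/8)(5/8) = 0.095367; P(data | box D) = (6/7)(6/7)(6/7)(6/7)(6/7) = 0.46266; P(data | box E) = (7/10)(7/10)(7/10)(7/10)(7/10) = 0.16807.
The prior-weighted likelihoods are 1/11 · 0.59049 = 0.053681, 3/11 · 0.55493 = 0.15134, 2/11 · 0.095367 = 0.01734, 4/11 · 0.46266 = 0.16824, 1/11 · 0.16807 = 0.015279; summing to 0.40589.
So P(box A | data) = (0.053681) / (0.40589) = 0.13226.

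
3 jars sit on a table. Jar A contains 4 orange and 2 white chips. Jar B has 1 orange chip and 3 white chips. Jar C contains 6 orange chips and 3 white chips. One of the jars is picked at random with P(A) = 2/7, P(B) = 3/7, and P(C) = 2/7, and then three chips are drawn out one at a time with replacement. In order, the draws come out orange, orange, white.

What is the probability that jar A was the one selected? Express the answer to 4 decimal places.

0.4041

Compute the likelihood of the observed sequence for each case: P(data | jar A) = (4/6)(4/6)(2/6) = 0.14815; P(data | jar B) = (1/4)(1/4)(3/4) = 0.046875; P(data | jar C) = (6/9)(6/9)(3/9) = 0.14815.
Weighting by the prior gives 2/7 · 0.14815 = 0.042328, 3/7 · 0.046875 = 0.020089, 2/7 · 0.14815 = 0.042328; with total 0.10475.
So P(jar A | data) = (0.042328) / (0.10475) = 0.4041.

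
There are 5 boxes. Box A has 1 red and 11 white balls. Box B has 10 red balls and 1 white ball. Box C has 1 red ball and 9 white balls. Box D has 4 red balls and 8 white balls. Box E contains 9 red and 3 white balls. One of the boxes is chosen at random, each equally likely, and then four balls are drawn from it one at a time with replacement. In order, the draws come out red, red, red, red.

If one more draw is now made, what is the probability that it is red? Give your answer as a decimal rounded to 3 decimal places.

For each hypothesis, P(data | H) works out to: P(data | box A) = (1/12)(1/12)(1/12)(1/12) = 4.8225e-05; P(data | box B) = (10/11)(10/11)(10/11)(10/11) = 0.68301; P(data | box C) = (1/10)(1/10)(1/10)(1/10) = 0.0001; P(data | box D) = (4/12)(4/12)(4/12)(4/12) = 0.012346; P(data | box E) = (9/12)(9/12)(9/12)(9/12) = 0.31641.
The prior-weighted likelihoods are 1/5 · 4.8225e-05 = 9.6451e-06, 1/5 · 0.68301 = 0.1366, 1/5 · 0.0001 = 2e-05, 1/5 · 0.012346 = 0.0024691, 1/5 · 0.31641 = 0.063281; with total 0.20238.
Normalising, the posterior is P(box A | data) = 4.7658e-05, P(box B | data) = 0.67497, P(box C | data) = 9.8823e-05, P(box D | data) = 0.0122, P(box E | data) = 0.31268.
The predictive probability is P(red next | data) = (1/12)(4.7658e-05) + (10/11)(0.67497) + (1/10)(9.8823e-05) + (1/3)(0.0122) + (3/4)(0.31268) = 0.8522.

0.852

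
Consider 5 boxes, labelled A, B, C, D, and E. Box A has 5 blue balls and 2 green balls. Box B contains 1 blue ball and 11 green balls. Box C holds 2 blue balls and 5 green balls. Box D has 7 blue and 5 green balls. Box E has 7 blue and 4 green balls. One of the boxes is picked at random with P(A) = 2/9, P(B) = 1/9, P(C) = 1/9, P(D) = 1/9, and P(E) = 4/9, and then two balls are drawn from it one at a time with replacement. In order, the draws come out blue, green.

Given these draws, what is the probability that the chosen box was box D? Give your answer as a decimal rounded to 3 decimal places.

The likelihood of the observed sequence under each hypothesis: P(data | box A) = (5/7)(2/7) = 0.20408; P(data | box B) = (1/12)(11/12) = 0.076389; P(data | box C) = (2/7)(5/7) = 0.20408; P(data | box D) = (7/12)(5/12) = 0.24306; P(data | box E) = (7/11)(4/11) = 0.2314.
Multiplying each by its prior: 2/9 · 0.20408 = 0.045351, 1/9 · 0.076389 = 0.0084877, 1/9 · 0.20408 = 0.022676, 1/9 · 0.24306 = 0.027006, 4/9 · 0.2314 = 0.10285; with total 0.20637.
Therefore the posterior P(box D | data) = (0.027006) / (0.20637) = 0.13086.

0.131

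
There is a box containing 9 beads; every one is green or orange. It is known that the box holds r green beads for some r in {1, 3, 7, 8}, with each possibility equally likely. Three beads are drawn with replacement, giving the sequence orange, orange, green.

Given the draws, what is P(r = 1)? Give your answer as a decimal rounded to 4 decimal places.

For each hypothesis, P(data | H) works out to: P(data | r = 1) = (8/9)(8/9)(1/9) = 64/729; P(data | r = 3) = (6/9)(6/9)(3/9) = 4/27; P(data | r = 7) = (2/9)(2/9)(7/9) = 28/729; P(data | r = 8) = (1/9)(1/9)(8/9) = 8/729.
The prior-weighted likelihoods are 1/4 · 64/729 = 16/729, 1/4 · 4/27 = 1/27, 1/4 · 28/729 = 7/729, 1/4 · 8/729 = 2/729; summing to 52/729.
So P(r = 1 | data) = (16/729) / (52/729) = 4/13.

0.3077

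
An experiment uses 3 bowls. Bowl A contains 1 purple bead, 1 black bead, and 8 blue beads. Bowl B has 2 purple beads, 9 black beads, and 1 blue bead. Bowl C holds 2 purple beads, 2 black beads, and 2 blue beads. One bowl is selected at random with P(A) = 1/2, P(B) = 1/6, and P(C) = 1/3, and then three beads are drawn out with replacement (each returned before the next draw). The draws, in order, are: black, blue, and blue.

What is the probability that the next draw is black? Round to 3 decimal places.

0.176

For each hypothesis, P(data | H) works out to: P(data | bowl A) = (1/10)(8/10)(8/10) = 0.064; P(data | bowl B) = (9/12)(1/12)(1/12) = 0.0052083; P(data | bowl C) = (2/6)(2/6)(2/6) = 0.037037.
Multiplying each by its prior: 1/2 · 0.064 = 0.032, 1/6 · 0.0052083 = 0.00086806, 1/3 · 0.037037 = 0.012346; with total 0.045214.
Dividing through by the total gives posterior P(bowl A | data) = 0.70775, P(bowl B | data) = 0.019199, P(bowl C | data) = 0.27305.
The predictive probability is P(black next | data) = (1/10)(0.70775) + (3/4)(0.019199) + (1/3)(0.27305) = 0.17619.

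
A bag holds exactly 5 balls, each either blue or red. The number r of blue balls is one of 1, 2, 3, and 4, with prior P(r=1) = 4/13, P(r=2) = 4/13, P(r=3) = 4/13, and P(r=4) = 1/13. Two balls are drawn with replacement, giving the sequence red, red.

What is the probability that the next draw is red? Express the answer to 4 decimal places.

Under each hypothesis, the probability of the observed sequence is: P(data | r = 1) = (4/5)(4/5) = 16/25; P(data | r = 2) = (3/5)(3/5) = 9/25; P(data | r = 3) = (2/5)(2/5) = 4/25; P(data | r = 4) = (1/5)(1/5) = 1/25.
Weighting by the prior gives 4/13 · 16/25 = 64/325, 4/13 · 9/25 = 36/325, 4/13 · 4/25 = 16/325, 1/13 · 1/25 = 1/325; with total 9/25.
The posterior is then P(r = 1 | data) = 64/117, P(r = 2 | data) = 4/13, P(r = 3 | data) = 16/117, P(r = 4 | data) = 1/117.
So P(red next | data) = Σ P(red next | H) P(H | data) = (4/5)(64/117) + (3/5)(4/13) + (2/5)(16/117) + (1/5)(1/117) = 397/585.

0.6786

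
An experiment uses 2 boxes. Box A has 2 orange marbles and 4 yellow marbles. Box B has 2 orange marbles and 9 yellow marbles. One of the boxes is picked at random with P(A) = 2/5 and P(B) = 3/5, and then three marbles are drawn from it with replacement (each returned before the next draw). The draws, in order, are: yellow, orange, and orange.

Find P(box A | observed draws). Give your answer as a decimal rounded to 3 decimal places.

For each hypothesis, P(data | H) works out to: P(data | box A) = (4/6)(2/6)(2/6) = 0.074074; P(data | box B) = (9/11)(2/11)(2/11) = 0.027047.
Weighting by the prior gives 2/5 · 0.074074 = 0.02963, 3/5 · 0.027047 = 0.016228; with total 0.045858.
So P(box A | data) = (0.02963) / (0.045858) = 0.64612.

0.646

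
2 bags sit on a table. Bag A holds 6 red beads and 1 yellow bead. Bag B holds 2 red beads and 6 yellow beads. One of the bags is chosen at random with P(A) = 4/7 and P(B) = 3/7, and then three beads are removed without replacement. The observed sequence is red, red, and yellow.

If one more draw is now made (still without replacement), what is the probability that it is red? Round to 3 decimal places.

0.842

Under each hypothesis, the probability of the observed sequence is: P(data | bag A) = (6/7)(5/6)(1/5) = 1/7; P(data | bag B) = (2/8)(1/7)(6/6) = 1/28.
Multiplying each by its prior: 4/7 · 1/7 = 4/49, 3/7 · 1/28 = 3/196; these sum to 19/196.
Dividing through by the total gives posterior P(bag A | data) = 16/19, P(bag B | data) = 3/19.
So P(red next | data) = Σ P(red next | H) P(H | data) = (1)(16/19) + (0)(3/19) = 16/19.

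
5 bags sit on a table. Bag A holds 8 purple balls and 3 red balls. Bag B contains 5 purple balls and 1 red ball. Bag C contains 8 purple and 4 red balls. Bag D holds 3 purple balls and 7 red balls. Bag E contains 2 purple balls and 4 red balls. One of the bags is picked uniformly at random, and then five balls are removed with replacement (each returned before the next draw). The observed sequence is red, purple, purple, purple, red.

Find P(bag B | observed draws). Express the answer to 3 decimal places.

0.150

Under each hypothesis, the probability of the observed sequence is: P(data | bag A) = (3/11)(8/11)(8/11)(8/11)(3/11) = 0.028612; P(data | bag B) = (1/6)(5/6)(5/6)(5/6)(1/6) = 0.016075; P(data | bag C) = (4/12)(8/12)(8/12)(8/12)(4/12) = 0.032922; P(data | bag D) = (7/10)(3/10)(3/10)(3/10)(7/10) = 0.01323; P(data | bag E) = (4/6)(2/6)(2/6)(2/6)(4/6) = 0.016461.
Multiplying each by its prior: 1/5 · 0.028612 = 0.0057224, 1/5 · 0.016075 = 0.003215, 1/5 · 0.032922 = 0.0065844, 1/5 · 0.01323 = 0.002646, 1/5 · 0.016461 = 0.0032922; summing to 0.02146.
By Bayes' rule, P(bag B | data) = (0.003215) / (0.02146) = 0.14981.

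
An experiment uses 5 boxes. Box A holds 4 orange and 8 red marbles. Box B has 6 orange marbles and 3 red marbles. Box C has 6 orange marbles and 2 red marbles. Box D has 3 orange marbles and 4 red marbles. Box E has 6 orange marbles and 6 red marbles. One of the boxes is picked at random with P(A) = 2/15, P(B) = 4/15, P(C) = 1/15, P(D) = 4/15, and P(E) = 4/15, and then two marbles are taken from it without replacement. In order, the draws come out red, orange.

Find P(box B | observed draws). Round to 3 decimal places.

The likelihood of the observed sequence under each hypothesis: P(data | box A) = (8/12)(4/11) = 0.24242; P(data | box B) = (3/9)(6/8) = 0.25; P(data | box C) = (2/8)(6/7) = 0.21429; P(data | box D) = (4/7)(3/6) = 0.28571; P(data | box E) = (6/12)(6/11) = 0.27273.
Multiplying each by its prior: 2/15 · 0.24242 = 0.032323, 4/15 · 0.25 = 0.066667, 1/15 · 0.21429 = 0.014286, 4/15 · 0.28571 = 0.07619, 4/15 · 0.27273 = 0.072727; these sum to 0.26219.
So P(box B | data) = (0.066667) / (0.26219) = 0.25427.

0.254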